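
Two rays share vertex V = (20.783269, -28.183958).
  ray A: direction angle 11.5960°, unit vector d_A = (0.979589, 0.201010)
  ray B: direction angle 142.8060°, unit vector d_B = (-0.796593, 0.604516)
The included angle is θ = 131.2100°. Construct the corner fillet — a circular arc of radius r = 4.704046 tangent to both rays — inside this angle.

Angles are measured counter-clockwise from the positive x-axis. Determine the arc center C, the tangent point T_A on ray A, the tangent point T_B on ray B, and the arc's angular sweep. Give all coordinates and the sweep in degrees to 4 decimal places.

bisector direction at 77.2010° = (0.221531,0.975153)
center distance |VC| = r/sin(θ/2) = 4.704046/sin(65.6050°) = 5.165196
C = V + |VC|·bis = (21.9275,-23.1471)
T_A = V + ((C−V)·d_A)·d_A = V + 2.1334·d_A = (22.8731,-27.7551)
T_B = V + ((C−V)·d_B)·d_B = V + 2.1334·d_B = (19.0839,-26.8943)
sweep = 180° − θ = 48.7900°

center=(21.9275,-23.1471) T_A=(22.8731,-27.7551) T_B=(19.0839,-26.8943) sweep=48.7900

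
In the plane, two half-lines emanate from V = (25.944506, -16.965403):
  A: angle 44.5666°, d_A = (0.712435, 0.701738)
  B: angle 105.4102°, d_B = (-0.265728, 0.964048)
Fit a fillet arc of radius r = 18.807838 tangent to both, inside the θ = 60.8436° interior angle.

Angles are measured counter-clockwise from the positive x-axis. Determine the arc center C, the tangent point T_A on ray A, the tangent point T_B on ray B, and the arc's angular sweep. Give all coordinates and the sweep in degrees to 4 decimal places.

bisector direction at 74.9884° = (0.259015,0.965873)
center distance |VC| = r/sin(θ/2) = 18.807838/sin(30.4218°) = 37.143075
C = V + |VC|·bis = (35.5651,18.9101)
T_A = V + ((C−V)·d_A)·d_A = V + 32.0293·d_A = (48.7633,5.5107)
T_B = V + ((C−V)·d_B)·d_B = V + 32.0293·d_B = (17.4334,13.9123)
sweep = 180° − θ = 119.1564°

center=(35.5651,18.9101) T_A=(48.7633,5.5107) T_B=(17.4334,13.9123) sweep=119.1564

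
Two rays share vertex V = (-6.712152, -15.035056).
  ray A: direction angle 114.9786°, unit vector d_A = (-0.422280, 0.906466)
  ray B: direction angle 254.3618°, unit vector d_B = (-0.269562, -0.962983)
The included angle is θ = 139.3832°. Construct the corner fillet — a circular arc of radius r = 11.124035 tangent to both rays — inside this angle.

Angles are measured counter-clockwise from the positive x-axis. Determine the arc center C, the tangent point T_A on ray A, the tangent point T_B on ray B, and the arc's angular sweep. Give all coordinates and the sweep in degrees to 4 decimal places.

bisector direction at 184.6702° = (-0.996680,-0.081420)
center distance |VC| = r/sin(θ/2) = 11.124035/sin(69.6916°) = 11.861360
C = V + |VC|·bis = (-18.5341,-16.0008)
T_A = V + ((C−V)·d_A)·d_A = V + 4.1168·d_A = (-8.4506,-11.3034)
T_B = V + ((C−V)·d_B)·d_B = V + 4.1168·d_B = (-7.8219,-18.9994)
sweep = 180° − θ = 40.6168°

center=(-18.5341,-16.0008) T_A=(-8.4506,-11.3034) T_B=(-7.8219,-18.9994) sweep=40.6168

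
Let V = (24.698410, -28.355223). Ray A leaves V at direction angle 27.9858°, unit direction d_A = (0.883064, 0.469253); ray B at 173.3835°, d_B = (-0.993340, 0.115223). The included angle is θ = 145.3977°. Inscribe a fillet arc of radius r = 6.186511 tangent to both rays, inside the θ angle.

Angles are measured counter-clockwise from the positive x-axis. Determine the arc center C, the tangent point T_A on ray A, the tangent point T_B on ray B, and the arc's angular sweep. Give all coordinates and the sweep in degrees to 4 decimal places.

center=(23.4971,-21.9879) T_A=(26.4001,-27.4510) T_B=(22.7842,-28.1332) sweep=34.6023

bisector direction at 100.6846° = (-0.185403,0.982663)
center distance |VC| = r/sin(θ/2) = 6.186511/sin(72.6988°) = 6.479685
C = V + |VC|·bis = (23.4971,-21.9879)
T_A = V + ((C−V)·d_A)·d_A = V + 1.9270·d_A = (26.4001,-27.4510)
T_B = V + ((C−V)·d_B)·d_B = V + 1.9270·d_B = (22.7842,-28.1332)
sweep = 180° − θ = 34.6023°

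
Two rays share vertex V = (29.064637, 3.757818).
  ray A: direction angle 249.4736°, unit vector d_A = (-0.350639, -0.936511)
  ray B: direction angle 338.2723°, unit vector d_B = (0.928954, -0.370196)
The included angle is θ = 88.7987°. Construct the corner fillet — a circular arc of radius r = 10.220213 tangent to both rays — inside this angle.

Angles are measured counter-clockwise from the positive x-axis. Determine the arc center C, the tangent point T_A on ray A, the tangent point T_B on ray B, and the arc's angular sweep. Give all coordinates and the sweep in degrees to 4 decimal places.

bisector direction at 293.8730° = (0.404710,-0.914445)
center distance |VC| = r/sin(θ/2) = 10.220213/sin(44.3993°) = 14.607499
C = V + |VC|·bis = (34.9764,-9.5999)
T_A = V + ((C−V)·d_A)·d_A = V + 10.4368·d_A = (25.4051,-6.0163)
T_B = V + ((C−V)·d_B)·d_B = V + 10.4368·d_B = (38.7599,-0.1058)
sweep = 180° − θ = 91.2013°

center=(34.9764,-9.5999) T_A=(25.4051,-6.0163) T_B=(38.7599,-0.1058) sweep=91.2013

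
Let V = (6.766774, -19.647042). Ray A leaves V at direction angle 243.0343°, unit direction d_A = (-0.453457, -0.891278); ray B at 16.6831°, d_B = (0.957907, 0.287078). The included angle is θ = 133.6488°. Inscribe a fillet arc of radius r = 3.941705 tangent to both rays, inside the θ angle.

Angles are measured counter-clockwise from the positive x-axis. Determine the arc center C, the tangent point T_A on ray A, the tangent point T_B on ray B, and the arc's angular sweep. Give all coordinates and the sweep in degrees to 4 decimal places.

bisector direction at 309.8587° = (0.640896,-0.767627)
center distance |VC| = r/sin(θ/2) = 3.941705/sin(66.8244°) = 4.287710
C = V + |VC|·bis = (9.5148,-22.9384)
T_A = V + ((C−V)·d_A)·d_A = V + 1.6874·d_A = (6.0016,-21.1510)
T_B = V + ((C−V)·d_B)·d_B = V + 1.6874·d_B = (8.3832,-19.1626)
sweep = 180° − θ = 46.3512°

center=(9.5148,-22.9384) T_A=(6.0016,-21.1510) T_B=(8.3832,-19.1626) sweep=46.3512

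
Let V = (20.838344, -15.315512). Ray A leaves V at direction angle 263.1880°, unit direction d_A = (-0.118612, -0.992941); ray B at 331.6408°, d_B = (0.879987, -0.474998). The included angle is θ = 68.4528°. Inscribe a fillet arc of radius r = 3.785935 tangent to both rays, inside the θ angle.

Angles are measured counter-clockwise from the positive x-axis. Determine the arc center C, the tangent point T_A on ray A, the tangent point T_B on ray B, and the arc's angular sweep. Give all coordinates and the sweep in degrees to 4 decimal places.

bisector direction at 297.4144° = (0.460423,-0.887700)
center distance |VC| = r/sin(θ/2) = 3.785935/sin(34.2264°) = 6.730977
C = V + |VC|·bis = (23.9374,-21.2906)
T_A = V + ((C−V)·d_A)·d_A = V + 5.5653·d_A = (20.1782,-20.8415)
T_B = V + ((C−V)·d_B)·d_B = V + 5.5653·d_B = (25.7358,-17.9590)
sweep = 180° − θ = 111.5472°

center=(23.9374,-21.2906) T_A=(20.1782,-20.8415) T_B=(25.7358,-17.9590) sweep=111.5472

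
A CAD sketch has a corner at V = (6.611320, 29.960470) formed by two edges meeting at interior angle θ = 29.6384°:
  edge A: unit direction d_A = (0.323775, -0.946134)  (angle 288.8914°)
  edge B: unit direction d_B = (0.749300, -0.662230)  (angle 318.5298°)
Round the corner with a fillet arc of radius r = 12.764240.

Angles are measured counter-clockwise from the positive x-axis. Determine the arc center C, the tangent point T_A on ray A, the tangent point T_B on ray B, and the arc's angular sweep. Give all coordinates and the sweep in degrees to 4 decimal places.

center=(34.3086,-11.5532) T_A=(22.2319,-15.6860) T_B=(42.7615,-1.9890) sweep=150.3616

bisector direction at 303.7106° = (0.554998,-0.831851)
center distance |VC| = r/sin(θ/2) = 12.764240/sin(14.8192°) = 49.905202
C = V + |VC|·bis = (34.3086,-11.5532)
T_A = V + ((C−V)·d_A)·d_A = V + 48.2452·d_A = (22.2319,-15.6860)
T_B = V + ((C−V)·d_B)·d_B = V + 48.2452·d_B = (42.7615,-1.9890)
sweep = 180° − θ = 150.3616°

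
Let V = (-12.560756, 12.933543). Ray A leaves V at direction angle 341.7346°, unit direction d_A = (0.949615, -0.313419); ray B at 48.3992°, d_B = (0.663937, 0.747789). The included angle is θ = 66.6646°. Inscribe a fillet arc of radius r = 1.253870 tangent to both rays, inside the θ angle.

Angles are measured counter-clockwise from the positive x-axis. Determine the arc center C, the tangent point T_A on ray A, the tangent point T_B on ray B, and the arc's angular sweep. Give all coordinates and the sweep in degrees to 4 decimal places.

center=(-10.3573,13.5267) T_A=(-10.7503,12.3360) T_B=(-11.2950,14.3592) sweep=113.3354

bisector direction at 15.0669° = (0.965623,0.259947)
center distance |VC| = r/sin(θ/2) = 1.253870/sin(33.3323°) = 2.281863
C = V + |VC|·bis = (-10.3573,13.5267)
T_A = V + ((C−V)·d_A)·d_A = V + 1.9065·d_A = (-10.7503,12.3360)
T_B = V + ((C−V)·d_B)·d_B = V + 1.9065·d_B = (-11.2950,14.3592)
sweep = 180° − θ = 113.3354°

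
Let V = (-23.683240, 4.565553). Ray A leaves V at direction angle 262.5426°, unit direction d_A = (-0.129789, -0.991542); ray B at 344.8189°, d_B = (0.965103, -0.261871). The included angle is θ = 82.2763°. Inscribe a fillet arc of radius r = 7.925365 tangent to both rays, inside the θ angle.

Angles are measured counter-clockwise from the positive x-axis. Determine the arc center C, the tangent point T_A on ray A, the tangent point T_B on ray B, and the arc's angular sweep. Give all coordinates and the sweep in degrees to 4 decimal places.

bisector direction at 303.6807° = (0.554565,-0.832140)
center distance |VC| = r/sin(θ/2) = 7.925365/sin(41.1382°) = 12.046882
C = V + |VC|·bis = (-17.0025,-5.4591)
T_A = V + ((C−V)·d_A)·d_A = V + 9.0728·d_A = (-24.8608,-4.4305)
T_B = V + ((C−V)·d_B)·d_B = V + 9.0728·d_B = (-14.9270,2.1896)
sweep = 180° − θ = 97.7237°

center=(-17.0025,-5.4591) T_A=(-24.8608,-4.4305) T_B=(-14.9270,2.1896) sweep=97.7237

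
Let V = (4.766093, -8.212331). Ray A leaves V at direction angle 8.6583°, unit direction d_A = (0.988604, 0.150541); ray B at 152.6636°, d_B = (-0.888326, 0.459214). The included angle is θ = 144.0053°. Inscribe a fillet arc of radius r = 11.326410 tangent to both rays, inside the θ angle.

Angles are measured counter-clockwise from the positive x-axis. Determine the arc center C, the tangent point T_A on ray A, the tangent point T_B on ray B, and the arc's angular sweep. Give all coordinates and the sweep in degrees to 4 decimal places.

bisector direction at 80.6610° = (0.162276,0.986745)
center distance |VC| = r/sin(θ/2) = 11.326410/sin(72.0027°) = 11.909113
C = V + |VC|·bis = (6.6987,3.5389)
T_A = V + ((C−V)·d_A)·d_A = V + 3.6796·d_A = (8.4038,-7.6584)
T_B = V + ((C−V)·d_B)·d_B = V + 3.6796·d_B = (1.4974,-6.5226)
sweep = 180° − θ = 35.9947°

center=(6.6987,3.5389) T_A=(8.4038,-7.6584) T_B=(1.4974,-6.5226) sweep=35.9947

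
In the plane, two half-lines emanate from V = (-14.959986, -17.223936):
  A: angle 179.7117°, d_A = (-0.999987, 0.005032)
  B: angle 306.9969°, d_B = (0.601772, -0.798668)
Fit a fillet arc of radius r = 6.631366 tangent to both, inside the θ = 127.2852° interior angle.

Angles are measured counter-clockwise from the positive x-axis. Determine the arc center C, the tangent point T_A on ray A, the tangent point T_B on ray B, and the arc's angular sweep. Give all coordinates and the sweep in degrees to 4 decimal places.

bisector direction at 243.3543° = (-0.448472,-0.893797)
center distance |VC| = r/sin(θ/2) = 6.631366/sin(63.6426°) = 7.400730
C = V + |VC|·bis = (-18.2790,-23.8387)
T_A = V + ((C−V)·d_A)·d_A = V + 3.2857·d_A = (-18.2456,-17.2074)
T_B = V + ((C−V)·d_B)·d_B = V + 3.2857·d_B = (-12.9827,-19.8481)
sweep = 180° − θ = 52.7148°

center=(-18.2790,-23.8387) T_A=(-18.2456,-17.2074) T_B=(-12.9827,-19.8481) sweep=52.7148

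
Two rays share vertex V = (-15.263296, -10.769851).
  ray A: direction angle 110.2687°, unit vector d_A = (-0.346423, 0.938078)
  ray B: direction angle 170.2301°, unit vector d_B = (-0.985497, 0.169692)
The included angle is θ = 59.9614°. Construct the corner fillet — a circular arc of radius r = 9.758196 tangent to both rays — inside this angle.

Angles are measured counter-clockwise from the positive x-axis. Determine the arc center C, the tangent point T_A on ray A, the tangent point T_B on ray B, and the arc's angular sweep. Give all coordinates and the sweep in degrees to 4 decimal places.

center=(-30.2769,1.7171) T_A=(-21.1230,5.0976) T_B=(-31.9328,-7.8995) sweep=120.0386

bisector direction at 140.2494° = (-0.768835,0.639447)
center distance |VC| = r/sin(θ/2) = 9.758196/sin(29.9807°) = 19.527786
C = V + |VC|·bis = (-30.2769,1.7171)
T_A = V + ((C−V)·d_A)·d_A = V + 16.9148·d_A = (-21.1230,5.0976)
T_B = V + ((C−V)·d_B)·d_B = V + 16.9148·d_B = (-31.9328,-7.8995)
sweep = 180° − θ = 120.0386°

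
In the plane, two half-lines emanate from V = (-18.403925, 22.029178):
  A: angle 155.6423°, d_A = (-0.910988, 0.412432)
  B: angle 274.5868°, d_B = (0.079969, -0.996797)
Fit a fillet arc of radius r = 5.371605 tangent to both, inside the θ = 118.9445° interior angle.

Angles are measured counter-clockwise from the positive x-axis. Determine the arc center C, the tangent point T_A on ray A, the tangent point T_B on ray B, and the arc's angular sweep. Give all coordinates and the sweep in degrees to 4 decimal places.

bisector direction at 215.1146° = (-0.818004,-0.575213)
center distance |VC| = r/sin(θ/2) = 5.371605/sin(59.4723°) = 6.236022
C = V + |VC|·bis = (-23.5050,18.4421)
T_A = V + ((C−V)·d_A)·d_A = V + 3.1676·d_A = (-21.2896,23.3356)
T_B = V + ((C−V)·d_B)·d_B = V + 3.1676·d_B = (-18.1506,18.8717)
sweep = 180° − θ = 61.0555°

center=(-23.5050,18.4421) T_A=(-21.2896,23.3356) T_B=(-18.1506,18.8717) sweep=61.0555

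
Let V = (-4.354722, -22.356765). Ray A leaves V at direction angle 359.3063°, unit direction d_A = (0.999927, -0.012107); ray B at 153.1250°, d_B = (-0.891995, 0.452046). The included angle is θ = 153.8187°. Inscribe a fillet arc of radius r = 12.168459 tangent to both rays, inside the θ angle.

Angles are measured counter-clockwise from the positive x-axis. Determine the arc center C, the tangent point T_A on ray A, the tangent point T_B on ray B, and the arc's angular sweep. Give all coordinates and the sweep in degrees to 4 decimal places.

center=(-1.3780,-10.2235) T_A=(-1.5253,-22.3910) T_B=(-6.8787,-21.0777) sweep=26.1813

bisector direction at 76.2156° = (0.238268,0.971199)
center distance |VC| = r/sin(θ/2) = 12.168459/sin(76.9094°) = 12.493118
C = V + |VC|·bis = (-1.3780,-10.2235)
T_A = V + ((C−V)·d_A)·d_A = V + 2.8296·d_A = (-1.5253,-22.3910)
T_B = V + ((C−V)·d_B)·d_B = V + 2.8296·d_B = (-6.8787,-21.0777)
sweep = 180° − θ = 26.1813°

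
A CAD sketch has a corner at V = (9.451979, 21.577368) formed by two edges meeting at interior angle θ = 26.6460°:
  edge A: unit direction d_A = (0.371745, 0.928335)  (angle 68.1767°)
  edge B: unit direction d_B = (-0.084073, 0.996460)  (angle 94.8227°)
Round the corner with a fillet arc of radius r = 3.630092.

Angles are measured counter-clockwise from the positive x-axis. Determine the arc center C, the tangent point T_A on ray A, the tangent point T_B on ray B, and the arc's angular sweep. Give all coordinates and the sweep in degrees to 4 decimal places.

center=(11.7805,37.1572) T_A=(15.1504,35.8077) T_B=(8.1632,36.8520) sweep=153.3540

bisector direction at 81.4997° = (0.147815,0.989015)
center distance |VC| = r/sin(θ/2) = 3.630092/sin(13.3230°) = 15.752847
C = V + |VC|·bis = (11.7805,37.1572)
T_A = V + ((C−V)·d_A)·d_A = V + 15.3289·d_A = (15.1504,35.8077)
T_B = V + ((C−V)·d_B)·d_B = V + 15.3289·d_B = (8.1632,36.8520)
sweep = 180° − θ = 153.3540°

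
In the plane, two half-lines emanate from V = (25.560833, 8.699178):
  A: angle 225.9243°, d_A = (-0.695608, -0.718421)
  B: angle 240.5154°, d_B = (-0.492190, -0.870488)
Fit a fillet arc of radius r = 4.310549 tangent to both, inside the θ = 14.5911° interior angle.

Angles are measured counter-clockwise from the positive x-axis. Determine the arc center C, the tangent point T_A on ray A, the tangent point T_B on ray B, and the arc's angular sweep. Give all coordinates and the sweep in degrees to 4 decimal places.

center=(5.2366,-18.4884) T_A=(2.1398,-15.4900) T_B=(8.9889,-20.6100) sweep=165.4089

bisector direction at 233.2199° = (-0.598746,-0.800939)
center distance |VC| = r/sin(θ/2) = 4.310549/sin(7.2956°) = 33.944653
C = V + |VC|·bis = (5.2366,-18.4884)
T_A = V + ((C−V)·d_A)·d_A = V + 33.6698·d_A = (2.1398,-15.4900)
T_B = V + ((C−V)·d_B)·d_B = V + 33.6698·d_B = (8.9889,-20.6100)
sweep = 180° − θ = 165.4089°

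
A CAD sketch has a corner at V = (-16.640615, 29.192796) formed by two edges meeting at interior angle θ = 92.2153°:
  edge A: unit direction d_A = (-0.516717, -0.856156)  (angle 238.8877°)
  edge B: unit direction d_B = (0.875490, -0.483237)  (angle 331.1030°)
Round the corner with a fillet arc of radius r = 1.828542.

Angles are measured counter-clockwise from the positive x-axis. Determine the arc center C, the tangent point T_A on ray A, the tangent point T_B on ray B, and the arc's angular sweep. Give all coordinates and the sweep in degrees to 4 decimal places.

center=(-15.9841,26.7418) T_A=(-17.5496,27.6867) T_B=(-15.1005,28.3427) sweep=87.7847

bisector direction at 284.9954° = (0.258741,-0.965947)
center distance |VC| = r/sin(θ/2) = 1.828542/sin(46.1076°) = 2.537373
C = V + |VC|·bis = (-15.9841,26.7418)
T_A = V + ((C−V)·d_A)·d_A = V + 1.7592·d_A = (-17.5496,27.6867)
T_B = V + ((C−V)·d_B)·d_B = V + 1.7592·d_B = (-15.1005,28.3427)
sweep = 180° − θ = 87.7847°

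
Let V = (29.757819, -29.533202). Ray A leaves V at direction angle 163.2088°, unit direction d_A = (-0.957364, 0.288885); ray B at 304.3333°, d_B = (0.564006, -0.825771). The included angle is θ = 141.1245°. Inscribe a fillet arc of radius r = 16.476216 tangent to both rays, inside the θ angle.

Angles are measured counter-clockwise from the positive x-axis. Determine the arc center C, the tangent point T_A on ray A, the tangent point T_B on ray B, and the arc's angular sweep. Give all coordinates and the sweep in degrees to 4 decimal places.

center=(19.4316,-43.6272) T_A=(24.1913,-27.8535) T_B=(33.0372,-34.3346) sweep=38.8755

bisector direction at 233.7711° = (-0.591013,-0.806662)
center distance |VC| = r/sin(θ/2) = 16.476216/sin(70.5623°) = 17.472060
C = V + |VC|·bis = (19.4316,-43.6272)
T_A = V + ((C−V)·d_A)·d_A = V + 5.8144·d_A = (24.1913,-27.8535)
T_B = V + ((C−V)·d_B)·d_B = V + 5.8144·d_B = (33.0372,-34.3346)
sweep = 180° − θ = 38.8755°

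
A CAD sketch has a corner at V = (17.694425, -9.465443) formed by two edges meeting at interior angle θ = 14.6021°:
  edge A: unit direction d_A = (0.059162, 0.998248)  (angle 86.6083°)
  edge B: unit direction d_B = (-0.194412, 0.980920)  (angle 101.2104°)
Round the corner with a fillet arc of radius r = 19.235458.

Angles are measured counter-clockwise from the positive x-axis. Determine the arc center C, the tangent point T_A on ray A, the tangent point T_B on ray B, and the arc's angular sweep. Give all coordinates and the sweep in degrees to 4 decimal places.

center=(7.3749,141.5440) T_A=(26.5766,140.4060) T_B=(-11.4936,137.8044) sweep=165.3979

bisector direction at 93.9094° = (-0.068178,0.997673)
center distance |VC| = r/sin(θ/2) = 19.235458/sin(7.3011°) = 151.361633
C = V + |VC|·bis = (7.3749,141.5440)
T_A = V + ((C−V)·d_A)·d_A = V + 150.1344·d_A = (26.5766,140.4060)
T_B = V + ((C−V)·d_B)·d_B = V + 150.1344·d_B = (-11.4936,137.8044)
sweep = 180° − θ = 165.3979°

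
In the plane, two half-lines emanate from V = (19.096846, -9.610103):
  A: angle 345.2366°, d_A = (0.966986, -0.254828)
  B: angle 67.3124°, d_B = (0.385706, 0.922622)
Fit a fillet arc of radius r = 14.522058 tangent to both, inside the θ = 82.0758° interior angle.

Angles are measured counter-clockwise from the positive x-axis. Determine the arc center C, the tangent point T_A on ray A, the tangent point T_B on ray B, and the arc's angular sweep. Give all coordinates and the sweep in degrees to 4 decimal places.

bisector direction at 26.2745° = (0.896684,0.442672)
center distance |VC| = r/sin(θ/2) = 14.522058/sin(41.0379°) = 22.118466
C = V + |VC|·bis = (38.9301,0.1811)
T_A = V + ((C−V)·d_A)·d_A = V + 16.6834·d_A = (35.2295,-13.8615)
T_B = V + ((C−V)·d_B)·d_B = V + 16.6834·d_B = (25.5317,5.7824)
sweep = 180° − θ = 97.9242°

center=(38.9301,0.1811) T_A=(35.2295,-13.8615) T_B=(25.5317,5.7824) sweep=97.9242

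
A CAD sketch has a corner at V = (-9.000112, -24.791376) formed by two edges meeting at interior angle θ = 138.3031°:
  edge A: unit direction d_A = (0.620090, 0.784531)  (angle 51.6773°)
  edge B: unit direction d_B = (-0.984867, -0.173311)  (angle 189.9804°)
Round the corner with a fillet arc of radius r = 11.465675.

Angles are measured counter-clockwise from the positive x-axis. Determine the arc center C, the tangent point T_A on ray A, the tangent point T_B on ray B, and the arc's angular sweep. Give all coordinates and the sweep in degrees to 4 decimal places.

center=(-15.2877,-14.2560) T_A=(-6.2925,-21.3657) T_B=(-13.3005,-25.5481) sweep=41.6969

bisector direction at 120.8289° = (-0.512475,0.858702)
center distance |VC| = r/sin(θ/2) = 11.465675/sin(69.1516°) = 12.268986
C = V + |VC|·bis = (-15.2877,-14.2560)
T_A = V + ((C−V)·d_A)·d_A = V + 4.3665·d_A = (-6.2925,-21.3657)
T_B = V + ((C−V)·d_B)·d_B = V + 4.3665·d_B = (-13.3005,-25.5481)
sweep = 180° − θ = 41.6969°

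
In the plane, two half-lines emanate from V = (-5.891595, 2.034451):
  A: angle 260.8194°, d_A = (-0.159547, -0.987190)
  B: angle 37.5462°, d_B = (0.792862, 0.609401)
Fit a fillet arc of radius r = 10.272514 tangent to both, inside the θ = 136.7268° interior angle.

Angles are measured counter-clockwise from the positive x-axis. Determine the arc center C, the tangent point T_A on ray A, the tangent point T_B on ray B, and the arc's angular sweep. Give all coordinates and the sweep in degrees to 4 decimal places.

bisector direction at 329.1828° = (0.858806,-0.512301)
center distance |VC| = r/sin(θ/2) = 10.272514/sin(68.3634°) = 11.051167
C = V + |VC|·bis = (3.5992,-3.6271)
T_A = V + ((C−V)·d_A)·d_A = V + 4.0748·d_A = (-6.5417,-1.9881)
T_B = V + ((C−V)·d_B)·d_B = V + 4.0748·d_B = (-2.6609,4.5176)
sweep = 180° − θ = 43.2732°

center=(3.5992,-3.6271) T_A=(-6.5417,-1.9881) T_B=(-2.6609,4.5176) sweep=43.2732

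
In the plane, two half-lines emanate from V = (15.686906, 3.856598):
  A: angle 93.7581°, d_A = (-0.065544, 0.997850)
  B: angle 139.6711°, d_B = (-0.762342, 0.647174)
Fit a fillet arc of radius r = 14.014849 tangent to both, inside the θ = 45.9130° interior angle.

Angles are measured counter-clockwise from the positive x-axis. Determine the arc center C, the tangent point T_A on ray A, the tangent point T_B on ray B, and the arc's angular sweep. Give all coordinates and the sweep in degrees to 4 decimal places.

center=(-0.4664,35.9536) T_A=(13.5183,36.8722) T_B=(-9.5365,25.2695) sweep=134.0870

bisector direction at 116.7146° = (-0.449547,0.893257)
center distance |VC| = r/sin(θ/2) = 14.014849/sin(22.9565°) = 35.932548
C = V + |VC|·bis = (-0.4664,35.9536)
T_A = V + ((C−V)·d_A)·d_A = V + 33.0867·d_A = (13.5183,36.8722)
T_B = V + ((C−V)·d_B)·d_B = V + 33.0867·d_B = (-9.5365,25.2695)
sweep = 180° − θ = 134.0870°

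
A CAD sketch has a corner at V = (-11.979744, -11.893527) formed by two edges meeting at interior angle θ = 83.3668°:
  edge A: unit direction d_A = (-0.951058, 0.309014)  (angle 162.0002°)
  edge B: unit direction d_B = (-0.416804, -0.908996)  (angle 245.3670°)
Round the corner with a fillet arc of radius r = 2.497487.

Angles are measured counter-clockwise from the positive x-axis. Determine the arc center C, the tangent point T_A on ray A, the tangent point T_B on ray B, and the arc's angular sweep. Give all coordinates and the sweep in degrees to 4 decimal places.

bisector direction at 203.6836° = (-0.915778,-0.401686)
center distance |VC| = r/sin(θ/2) = 2.497487/sin(41.6834°) = 3.755540
C = V + |VC|·bis = (-15.4190,-13.4021)
T_A = V + ((C−V)·d_A)·d_A = V + 2.8048·d_A = (-14.6472,-11.0268)
T_B = V + ((C−V)·d_B)·d_B = V + 2.8048·d_B = (-13.1488,-14.4430)
sweep = 180° − θ = 96.6332°

center=(-15.4190,-13.4021) T_A=(-14.6472,-11.0268) T_B=(-13.1488,-14.4430) sweep=96.6332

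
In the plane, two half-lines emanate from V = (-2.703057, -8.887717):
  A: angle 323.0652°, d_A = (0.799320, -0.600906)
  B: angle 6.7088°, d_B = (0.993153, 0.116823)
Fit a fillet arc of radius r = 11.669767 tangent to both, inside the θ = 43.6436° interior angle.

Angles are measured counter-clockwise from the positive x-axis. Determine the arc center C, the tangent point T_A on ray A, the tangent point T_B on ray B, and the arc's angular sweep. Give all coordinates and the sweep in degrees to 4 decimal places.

bisector direction at 344.8870° = (0.965413,-0.260724)
center distance |VC| = r/sin(θ/2) = 11.669767/sin(21.8218°) = 31.393880
C = V + |VC|·bis = (27.6050,-17.0728)
T_A = V + ((C−V)·d_A)·d_A = V + 29.1443·d_A = (20.5926,-26.4007)
T_B = V + ((C−V)·d_B)·d_B = V + 29.1443·d_B = (26.2417,-5.4830)
sweep = 180° − θ = 136.3564°

center=(27.6050,-17.0728) T_A=(20.5926,-26.4007) T_B=(26.2417,-5.4830) sweep=136.3564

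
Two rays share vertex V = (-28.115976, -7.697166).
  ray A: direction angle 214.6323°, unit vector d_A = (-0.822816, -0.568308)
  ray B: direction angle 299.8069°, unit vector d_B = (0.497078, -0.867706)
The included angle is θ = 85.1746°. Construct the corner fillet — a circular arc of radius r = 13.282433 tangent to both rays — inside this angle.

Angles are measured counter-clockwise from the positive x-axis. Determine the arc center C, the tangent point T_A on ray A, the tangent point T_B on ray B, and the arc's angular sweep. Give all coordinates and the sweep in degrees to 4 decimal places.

bisector direction at 257.2196° = (-0.221215,-0.975225)
center distance |VC| = r/sin(θ/2) = 13.282433/sin(42.5873°) = 19.627873
C = V + |VC|·bis = (-32.4580,-26.8388)
T_A = V + ((C−V)·d_A)·d_A = V + 14.4510·d_A = (-40.0065,-15.9098)
T_B = V + ((C−V)·d_B)·d_B = V + 14.4510·d_B = (-20.9327,-20.2363)
sweep = 180° − θ = 94.8254°

center=(-32.4580,-26.8388) T_A=(-40.0065,-15.9098) T_B=(-20.9327,-20.2363) sweep=94.8254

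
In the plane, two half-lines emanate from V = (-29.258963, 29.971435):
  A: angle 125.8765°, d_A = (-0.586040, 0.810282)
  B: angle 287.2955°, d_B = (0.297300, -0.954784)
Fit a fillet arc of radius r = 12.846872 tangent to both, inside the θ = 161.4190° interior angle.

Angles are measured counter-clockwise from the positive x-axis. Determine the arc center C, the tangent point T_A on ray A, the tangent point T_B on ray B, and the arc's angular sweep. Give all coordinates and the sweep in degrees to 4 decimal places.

center=(-40.9002,24.1455) T_A=(-30.4906,31.6743) T_B=(-28.6342,27.9649) sweep=18.5810

bisector direction at 206.5860° = (-0.894264,-0.447541)
center distance |VC| = r/sin(θ/2) = 12.846872/sin(80.7095°) = 13.017631
C = V + |VC|·bis = (-40.9002,24.1455)
T_A = V + ((C−V)·d_A)·d_A = V + 2.1016·d_A = (-30.4906,31.6743)
T_B = V + ((C−V)·d_B)·d_B = V + 2.1016·d_B = (-28.6342,27.9649)
sweep = 180° − θ = 18.5810°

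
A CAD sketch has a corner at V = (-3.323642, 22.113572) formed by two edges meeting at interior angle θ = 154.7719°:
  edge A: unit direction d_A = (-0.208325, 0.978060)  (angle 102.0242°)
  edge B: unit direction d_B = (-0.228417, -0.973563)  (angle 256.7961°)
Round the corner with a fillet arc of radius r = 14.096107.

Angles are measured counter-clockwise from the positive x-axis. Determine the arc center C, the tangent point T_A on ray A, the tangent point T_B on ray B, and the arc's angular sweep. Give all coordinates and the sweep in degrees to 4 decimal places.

bisector direction at 179.4101° = (-0.999947,0.010295)
center distance |VC| = r/sin(θ/2) = 14.096107/sin(77.3859°) = 14.444757
C = V + |VC|·bis = (-17.7676,22.2623)
T_A = V + ((C−V)·d_A)·d_A = V + 3.1545·d_A = (-3.9808,25.1988)
T_B = V + ((C−V)·d_B)·d_B = V + 3.1545·d_B = (-4.0442,19.0425)
sweep = 180° − θ = 25.2281°

center=(-17.7676,22.2623) T_A=(-3.9808,25.1988) T_B=(-4.0442,19.0425) sweep=25.2281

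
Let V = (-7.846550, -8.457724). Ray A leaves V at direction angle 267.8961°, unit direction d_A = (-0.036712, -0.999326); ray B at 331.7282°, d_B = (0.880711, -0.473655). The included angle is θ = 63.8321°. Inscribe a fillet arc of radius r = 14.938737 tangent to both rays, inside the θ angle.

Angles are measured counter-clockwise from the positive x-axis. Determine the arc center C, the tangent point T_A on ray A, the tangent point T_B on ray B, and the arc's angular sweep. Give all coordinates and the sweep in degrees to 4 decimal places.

bisector direction at 299.8121° = (0.497158,-0.867660)
center distance |VC| = r/sin(θ/2) = 14.938737/sin(31.9160°) = 28.256878
C = V + |VC|·bis = (6.2016,-32.9751)
T_A = V + ((C−V)·d_A)·d_A = V + 23.9851·d_A = (-8.7271,-32.4267)
T_B = V + ((C−V)·d_B)·d_B = V + 23.9851·d_B = (13.2774,-19.8184)
sweep = 180° − θ = 116.1679°

center=(6.2016,-32.9751) T_A=(-8.7271,-32.4267) T_B=(13.2774,-19.8184) sweep=116.1679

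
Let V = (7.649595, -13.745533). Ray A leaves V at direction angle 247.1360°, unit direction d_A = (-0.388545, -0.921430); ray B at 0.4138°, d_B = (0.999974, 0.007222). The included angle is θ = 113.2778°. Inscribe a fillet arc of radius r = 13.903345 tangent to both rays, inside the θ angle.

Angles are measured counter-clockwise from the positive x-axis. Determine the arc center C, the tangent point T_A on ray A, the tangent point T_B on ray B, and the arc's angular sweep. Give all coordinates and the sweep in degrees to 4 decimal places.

center=(16.9038,-27.5824) T_A=(4.0928,-22.1803) T_B=(16.8034,-13.6794) sweep=66.7222

bisector direction at 303.7749° = (0.555932,-0.831228)
center distance |VC| = r/sin(θ/2) = 13.903345/sin(56.6389°) = 16.646299
C = V + |VC|·bis = (16.9038,-27.5824)
T_A = V + ((C−V)·d_A)·d_A = V + 9.1540·d_A = (4.0928,-22.1803)
T_B = V + ((C−V)·d_B)·d_B = V + 9.1540·d_B = (16.8034,-13.6794)
sweep = 180° − θ = 66.7222°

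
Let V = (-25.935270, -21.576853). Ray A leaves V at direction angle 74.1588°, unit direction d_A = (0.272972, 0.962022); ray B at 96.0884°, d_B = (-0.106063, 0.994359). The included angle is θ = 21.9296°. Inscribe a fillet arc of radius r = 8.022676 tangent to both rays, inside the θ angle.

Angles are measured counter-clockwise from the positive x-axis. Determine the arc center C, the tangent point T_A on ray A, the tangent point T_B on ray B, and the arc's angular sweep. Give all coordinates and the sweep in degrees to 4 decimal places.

center=(-22.3498,20.4494) T_A=(-14.6318,18.2594) T_B=(-30.3272,19.5985) sweep=158.0704

bisector direction at 85.1236° = (0.085007,0.996380)
center distance |VC| = r/sin(θ/2) = 8.022676/sin(10.9648°) = 42.178904
C = V + |VC|·bis = (-22.3498,20.4494)
T_A = V + ((C−V)·d_A)·d_A = V + 41.4089·d_A = (-14.6318,18.2594)
T_B = V + ((C−V)·d_B)·d_B = V + 41.4089·d_B = (-30.3272,19.5985)
sweep = 180° − θ = 158.0704°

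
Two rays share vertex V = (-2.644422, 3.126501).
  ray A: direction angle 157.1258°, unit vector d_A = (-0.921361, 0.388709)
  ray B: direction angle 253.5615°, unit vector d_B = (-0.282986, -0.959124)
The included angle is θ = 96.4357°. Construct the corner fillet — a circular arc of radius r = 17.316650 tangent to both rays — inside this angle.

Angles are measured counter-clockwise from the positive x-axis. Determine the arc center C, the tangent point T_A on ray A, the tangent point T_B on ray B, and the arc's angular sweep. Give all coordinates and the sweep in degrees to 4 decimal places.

center=(-23.6319,-6.8138) T_A=(-16.9008,9.1411) T_B=(-7.0231,-11.7142) sweep=83.5643

bisector direction at 205.3436° = (-0.903757,-0.428047)
center distance |VC| = r/sin(θ/2) = 17.316650/sin(48.2178°) = 23.222516
C = V + |VC|·bis = (-23.6319,-6.8138)
T_A = V + ((C−V)·d_A)·d_A = V + 15.4732·d_A = (-16.9008,9.1411)
T_B = V + ((C−V)·d_B)·d_B = V + 15.4732·d_B = (-7.0231,-11.7142)
sweep = 180° − θ = 83.5643°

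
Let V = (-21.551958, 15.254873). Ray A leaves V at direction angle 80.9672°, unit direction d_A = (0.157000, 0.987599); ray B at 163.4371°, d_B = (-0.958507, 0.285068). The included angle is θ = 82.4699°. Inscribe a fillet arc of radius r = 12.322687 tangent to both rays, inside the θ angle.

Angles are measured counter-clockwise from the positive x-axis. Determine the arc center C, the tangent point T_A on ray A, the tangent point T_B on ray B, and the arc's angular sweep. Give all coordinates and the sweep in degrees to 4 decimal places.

center=(-31.5146,31.0740) T_A=(-19.3447,29.1393) T_B=(-35.0274,19.2626) sweep=97.5301

bisector direction at 122.2022° = (-0.532908,0.846173)
center distance |VC| = r/sin(θ/2) = 12.322687/sin(41.2349°) = 18.694863
C = V + |VC|·bis = (-31.5146,31.0740)
T_A = V + ((C−V)·d_A)·d_A = V + 14.0588·d_A = (-19.3447,29.1393)
T_B = V + ((C−V)·d_B)·d_B = V + 14.0588·d_B = (-35.0274,19.2626)
sweep = 180° − θ = 97.5301°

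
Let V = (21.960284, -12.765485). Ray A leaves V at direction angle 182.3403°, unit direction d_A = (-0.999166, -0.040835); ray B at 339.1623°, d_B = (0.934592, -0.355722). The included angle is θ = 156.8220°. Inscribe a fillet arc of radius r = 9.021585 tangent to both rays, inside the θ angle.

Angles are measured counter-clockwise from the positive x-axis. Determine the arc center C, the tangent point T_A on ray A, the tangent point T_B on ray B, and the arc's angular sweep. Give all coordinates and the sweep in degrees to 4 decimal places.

center=(20.4802,-21.8551) T_A=(20.1118,-12.8410) T_B=(23.6893,-13.4236) sweep=23.1780

bisector direction at 260.7513° = (-0.160720,-0.987000)
center distance |VC| = r/sin(θ/2) = 9.021585/sin(78.4110°) = 9.209328
C = V + |VC|·bis = (20.4802,-21.8551)
T_A = V + ((C−V)·d_A)·d_A = V + 1.8501·d_A = (20.1118,-12.8410)
T_B = V + ((C−V)·d_B)·d_B = V + 1.8501·d_B = (23.6893,-13.4236)
sweep = 180° − θ = 23.1780°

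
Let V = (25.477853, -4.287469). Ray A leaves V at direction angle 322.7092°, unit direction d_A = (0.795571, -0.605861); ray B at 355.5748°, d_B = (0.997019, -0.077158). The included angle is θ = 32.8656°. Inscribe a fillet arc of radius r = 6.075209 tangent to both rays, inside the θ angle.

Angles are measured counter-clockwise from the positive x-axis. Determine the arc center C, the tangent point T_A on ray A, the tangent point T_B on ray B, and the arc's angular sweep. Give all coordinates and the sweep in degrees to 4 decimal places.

center=(45.5459,-11.9339) T_A=(41.8652,-16.7671) T_B=(46.0147,-5.8768) sweep=147.1344

bisector direction at 339.1420° = (0.934466,-0.356053)
center distance |VC| = r/sin(θ/2) = 6.075209/sin(16.4328°) = 21.475472
C = V + |VC|·bis = (45.5459,-11.9339)
T_A = V + ((C−V)·d_A)·d_A = V + 20.5982·d_A = (41.8652,-16.7671)
T_B = V + ((C−V)·d_B)·d_B = V + 20.5982·d_B = (46.0147,-5.8768)
sweep = 180° − θ = 147.1344°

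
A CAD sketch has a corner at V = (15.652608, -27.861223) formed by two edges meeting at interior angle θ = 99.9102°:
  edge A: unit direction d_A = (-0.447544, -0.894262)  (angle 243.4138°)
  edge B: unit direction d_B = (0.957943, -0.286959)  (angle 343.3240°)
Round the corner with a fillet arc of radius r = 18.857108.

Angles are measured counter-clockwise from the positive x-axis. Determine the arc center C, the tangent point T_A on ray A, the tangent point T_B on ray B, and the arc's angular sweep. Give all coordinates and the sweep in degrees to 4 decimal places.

center=(25.4230,-50.4730) T_A=(8.5598,-42.0337) T_B=(30.8343,-32.4090) sweep=80.0898

bisector direction at 293.3689° = (0.396650,-0.917970)
center distance |VC| = r/sin(θ/2) = 18.857108/sin(49.9551°) = 24.632411
C = V + |VC|·bis = (25.4230,-50.4730)
T_A = V + ((C−V)·d_A)·d_A = V + 15.8482·d_A = (8.5598,-42.0337)
T_B = V + ((C−V)·d_B)·d_B = V + 15.8482·d_B = (30.8343,-32.4090)
sweep = 180° − θ = 80.0898°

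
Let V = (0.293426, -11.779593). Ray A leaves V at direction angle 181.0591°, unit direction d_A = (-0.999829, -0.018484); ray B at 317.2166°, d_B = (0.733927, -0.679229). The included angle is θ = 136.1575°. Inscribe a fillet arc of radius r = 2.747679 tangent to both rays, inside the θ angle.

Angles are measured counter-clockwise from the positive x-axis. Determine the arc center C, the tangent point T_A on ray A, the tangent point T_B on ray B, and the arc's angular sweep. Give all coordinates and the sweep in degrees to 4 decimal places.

center=(-0.7613,-14.5472) T_A=(-0.8121,-11.8000) T_B=(1.1050,-12.5306) sweep=43.8425

bisector direction at 249.1379° = (-0.356121,-0.934440)
center distance |VC| = r/sin(θ/2) = 2.747679/sin(68.0787°) = 2.961825
C = V + |VC|·bis = (-0.7613,-14.5472)
T_A = V + ((C−V)·d_A)·d_A = V + 1.1057·d_A = (-0.8121,-11.8000)
T_B = V + ((C−V)·d_B)·d_B = V + 1.1057·d_B = (1.1050,-12.5306)
sweep = 180° − θ = 43.8425°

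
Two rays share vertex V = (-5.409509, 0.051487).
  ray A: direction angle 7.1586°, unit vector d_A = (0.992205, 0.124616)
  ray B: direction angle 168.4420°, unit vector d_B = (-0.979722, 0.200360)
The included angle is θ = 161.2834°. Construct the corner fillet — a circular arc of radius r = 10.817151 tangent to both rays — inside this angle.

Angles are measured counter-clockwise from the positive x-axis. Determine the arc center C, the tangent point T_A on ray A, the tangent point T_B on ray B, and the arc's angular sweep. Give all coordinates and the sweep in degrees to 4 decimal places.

center=(-4.9887,11.0065) T_A=(-3.6407,0.2736) T_B=(-7.1560,0.4087) sweep=18.7166

bisector direction at 87.8003° = (0.038383,0.999263)
center distance |VC| = r/sin(θ/2) = 10.817151/sin(80.6417°) = 10.963061
C = V + |VC|·bis = (-4.9887,11.0065)
T_A = V + ((C−V)·d_A)·d_A = V + 1.7827·d_A = (-3.6407,0.2736)
T_B = V + ((C−V)·d_B)·d_B = V + 1.7827·d_B = (-7.1560,0.4087)
sweep = 180° − θ = 18.7166°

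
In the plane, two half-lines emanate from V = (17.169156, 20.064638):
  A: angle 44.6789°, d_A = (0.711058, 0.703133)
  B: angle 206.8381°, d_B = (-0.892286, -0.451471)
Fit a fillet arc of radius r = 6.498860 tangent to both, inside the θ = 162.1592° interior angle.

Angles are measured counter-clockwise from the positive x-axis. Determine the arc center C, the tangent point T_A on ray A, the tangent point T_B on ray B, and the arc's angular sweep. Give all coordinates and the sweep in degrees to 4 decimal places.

center=(13.3249,25.4029) T_A=(17.8945,20.7819) T_B=(16.2590,19.6041) sweep=17.8408

bisector direction at 125.7585° = (-0.584370,0.811487)
center distance |VC| = r/sin(θ/2) = 6.498860/sin(81.0796°) = 6.578428
C = V + |VC|·bis = (13.3249,25.4029)
T_A = V + ((C−V)·d_A)·d_A = V + 1.0201·d_A = (17.8945,20.7819)
T_B = V + ((C−V)·d_B)·d_B = V + 1.0201·d_B = (16.2590,19.6041)
sweep = 180° − θ = 17.8408°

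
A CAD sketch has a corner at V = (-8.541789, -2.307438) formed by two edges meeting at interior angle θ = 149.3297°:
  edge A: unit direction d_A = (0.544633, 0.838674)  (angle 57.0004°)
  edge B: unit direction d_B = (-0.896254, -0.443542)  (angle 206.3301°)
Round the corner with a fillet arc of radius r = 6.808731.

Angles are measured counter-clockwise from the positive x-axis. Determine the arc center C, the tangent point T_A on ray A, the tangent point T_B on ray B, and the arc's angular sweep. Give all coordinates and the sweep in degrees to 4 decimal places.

bisector direction at 131.6652° = (-0.664777,0.747042)
center distance |VC| = r/sin(θ/2) = 6.808731/sin(74.6649°) = 7.060103
C = V + |VC|·bis = (-13.2352,2.9668)
T_A = V + ((C−V)·d_A)·d_A = V + 1.8671·d_A = (-7.5249,-0.7415)
T_B = V + ((C−V)·d_B)·d_B = V + 1.8671·d_B = (-10.2152,-3.1356)
sweep = 180° − θ = 30.6703°

center=(-13.2352,2.9668) T_A=(-7.5249,-0.7415) T_B=(-10.2152,-3.1356) sweep=30.6703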